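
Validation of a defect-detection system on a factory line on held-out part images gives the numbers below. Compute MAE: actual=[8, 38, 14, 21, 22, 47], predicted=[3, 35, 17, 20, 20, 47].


Absolute errors: |8-3|=5, |38-35|=3, |14-17|=3, |21-20|=1, |22-20|=2, |47-47|=0
Sum = 14
MAE = 14/6 = 7/3

7/3


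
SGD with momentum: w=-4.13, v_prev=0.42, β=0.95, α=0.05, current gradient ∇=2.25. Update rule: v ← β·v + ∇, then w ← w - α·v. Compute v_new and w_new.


v_new = 0.95·0.42 + 2.25 = 0.399 + 2.25 = 2.649
w_new = -4.13 - 0.05·2.649 = -4.13 - 0.13245 = -4.26245

v_new=2.649, w_new=-4.26245


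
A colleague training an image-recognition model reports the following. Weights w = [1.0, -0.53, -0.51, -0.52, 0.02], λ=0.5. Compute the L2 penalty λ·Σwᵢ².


‖w‖₂² = (1.0)² + (-0.53)² + (-0.51)² + (-0.52)² + (0.02)²
     = 1 + 0.2809 + 0.2601 + 0.2704 + 0.0004
     = 1.8118
λ·‖w‖₂² = 0.5·1.8118 = 0.9059

0.9059


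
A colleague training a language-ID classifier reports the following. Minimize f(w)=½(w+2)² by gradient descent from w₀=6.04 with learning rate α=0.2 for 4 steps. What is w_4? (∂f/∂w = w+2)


step 1: grad = 6.04+2 = 8.04; w = 6.04 - 0.2·(8.04) = 4.432
step 2: grad = 4.432+2 = 6.432; w = 4.432 - 0.2·(6.432) = 3.1456
step 3: grad = 3.1456+2 = 5.1456; w = 3.1456 - 0.2·(5.1456) = 2.11648
step 4: grad = 2.11648+2 = 4.11648; w = 2.11648 - 0.2·(4.11648) = 1.293184

1.293184


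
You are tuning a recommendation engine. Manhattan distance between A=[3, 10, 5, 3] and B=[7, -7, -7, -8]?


d = |3-7| + |10+ 7| + |5+ 7| + |3+ 8|
  = 4 + 17 + 12 + 11
  = 44

44


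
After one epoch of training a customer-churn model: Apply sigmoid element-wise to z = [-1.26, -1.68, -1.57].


σ(-1.26) = 1/(1+e^1.26) = 0.221
σ(-1.68) = 1/(1+e^1.68) = 0.1571
σ(-1.57) = 1/(1+e^1.57) = 0.1722
result = [0.221, 0.1571, 0.1722]

[0.221, 0.1571, 0.1722]


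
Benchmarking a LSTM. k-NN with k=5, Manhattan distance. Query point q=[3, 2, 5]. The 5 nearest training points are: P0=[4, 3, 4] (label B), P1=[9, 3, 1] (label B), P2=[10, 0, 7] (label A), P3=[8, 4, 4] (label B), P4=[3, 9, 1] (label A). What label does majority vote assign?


d(q,P0) = 3  (label B)
d(q,P1) = 11  (label B)
d(q,P2) = 11  (label A)
d(q,P3) = 8  (label B)
d(q,P4) = 11  (label A)
Votes: A=2, B=3
Majority → B

B


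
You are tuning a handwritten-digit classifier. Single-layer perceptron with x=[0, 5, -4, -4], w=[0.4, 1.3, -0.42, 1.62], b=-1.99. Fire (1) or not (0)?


z = (0)·(0.4) + (5)·(1.3) + (-4)·(-0.42) + (-4)·(1.62) - 1.99
  = -0.29
step(z) = 0 (z<0)

0


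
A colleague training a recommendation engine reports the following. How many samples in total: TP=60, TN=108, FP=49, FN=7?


Total = TP + TN + FP + FN
= 60 + 108 + 49 + 7
= 224
(Predicted positive: 109, predicted negative: 115)

224


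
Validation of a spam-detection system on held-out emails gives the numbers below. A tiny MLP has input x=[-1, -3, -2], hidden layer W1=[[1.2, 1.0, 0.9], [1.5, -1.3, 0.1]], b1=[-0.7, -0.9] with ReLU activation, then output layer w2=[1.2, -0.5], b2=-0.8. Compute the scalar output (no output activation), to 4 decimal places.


z1[0] = (1.2)·(-1) + (1.0)·(-3) + (0.9)·(-2) - 0.7 = -6.7
z1[1] = (1.5)·(-1) + (-1.3)·(-3) + (0.1)·(-2) - 0.9 = 1.3
h = ReLU(z1) = [0.0, 1.3]
output = (1.2)·(0.0) + (-0.5)·(1.3) - 0.8 = -1.45

-1.45


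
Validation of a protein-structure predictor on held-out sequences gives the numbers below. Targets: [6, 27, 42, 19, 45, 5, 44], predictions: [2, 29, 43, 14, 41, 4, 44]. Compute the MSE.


Squared errors: (6-2)²=16, (27-29)²=4, (42-43)²=1, (19-14)²=25, (45-41)²=16, (5-4)²=1, (44-44)²=0
Sum = 63
MSE = 63/7 = 9

9


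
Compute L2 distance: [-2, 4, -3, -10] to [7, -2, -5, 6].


d = √((-2-7)² + (4+ 2)² + (-3+ 5)² + (-10-6)²)
  = √(81 + 36 + 4 + 256)
  = √377 = 19.4165

19.4165


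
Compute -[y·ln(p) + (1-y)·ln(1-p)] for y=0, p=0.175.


BCE = -[y·ln(p) + (1-y)·ln(1-p)]
= -0 - 1·ln(1-0.175)
= -ln(0.825) = 0.1924

0.1924


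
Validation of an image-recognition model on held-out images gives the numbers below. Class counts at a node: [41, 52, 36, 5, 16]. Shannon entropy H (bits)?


Probabilities: [41/150, 52/150, 36/150, 5/150, 16/150] ≈ [0.2733, 0.3467, 0.24, 0.0333, 0.1067]
H = -((41/150)·log₂(41/150) + (52/150)·log₂(52/150) + (36/150)·log₂(36/150) + (5/150)·log₂(5/150) + (16/150)·log₂(16/150))
  = 2.0434 bits

2.0434 bits


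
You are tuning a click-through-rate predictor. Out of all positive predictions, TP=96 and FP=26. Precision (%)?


Precision = TP/(TP+FP)
= 96/(96+26)
= 96/122 = 78.69%

78.69%


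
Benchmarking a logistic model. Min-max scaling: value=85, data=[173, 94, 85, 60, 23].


min=23, max=173
(85-23)/(173-23) = 62/150 = 0.4133

0.4133


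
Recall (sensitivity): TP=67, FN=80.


Recall = TP/(TP+FN)
= 67/(67+80)
= 67/147 = 45.58%

45.58%


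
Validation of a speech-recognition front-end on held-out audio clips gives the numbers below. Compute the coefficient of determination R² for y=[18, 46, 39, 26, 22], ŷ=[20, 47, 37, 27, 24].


ȳ = 30.2
SS_res = Σ(y-ŷ)² = 14
SS_tot = Σ(y-ȳ)² = 560.8
R² = 1 - SS_res/SS_tot = 1 - 0.025 = 0.975

0.975


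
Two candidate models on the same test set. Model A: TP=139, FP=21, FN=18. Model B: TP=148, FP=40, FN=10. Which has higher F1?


Model A: P=139/160=0.8688, R=139/157=0.8854, F1=2PR/(P+R)=2TP/(2TP+FP+FN)=278/317=0.877
Model B: P=148/188=0.7872, R=148/158=0.9367, F1=2PR/(P+R)=2TP/(2TP+FP+FN)=296/346=0.8555
0.877 > 0.8555 → Model A

Model A


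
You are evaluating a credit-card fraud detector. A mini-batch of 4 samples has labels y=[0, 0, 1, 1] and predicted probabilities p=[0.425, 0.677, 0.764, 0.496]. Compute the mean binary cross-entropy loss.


L[0] = -ln(1-0.425) = -ln(0.575) = 0.5534
L[1] = -ln(1-0.677) = -ln(0.323) = 1.1301
L[2] = -ln(0.764) = 0.2692
L[3] = -ln(0.496) = 0.7012
mean = (0.5534 + 1.1301 + 0.2692 + 0.7012)/4 = 0.6635

0.6635


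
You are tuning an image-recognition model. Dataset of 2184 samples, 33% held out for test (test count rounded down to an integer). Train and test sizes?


Test = ⌊2184·33/100⌋ = 720
Train = 2184 - 720 = 1464

Train: 1464, Test: 720


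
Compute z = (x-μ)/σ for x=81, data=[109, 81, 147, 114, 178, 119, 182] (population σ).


μ = 132.8571, σ = 34.7622
z = (81 - 132.8571)/34.7622 = -1.4918

-1.4918


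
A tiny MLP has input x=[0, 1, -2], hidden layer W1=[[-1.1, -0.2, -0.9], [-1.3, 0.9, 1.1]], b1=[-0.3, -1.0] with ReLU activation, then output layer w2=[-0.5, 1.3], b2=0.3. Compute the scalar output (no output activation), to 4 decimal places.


z1[0] = (-1.1)·(0) + (-0.2)·(1) + (-0.9)·(-2) - 0.3 = 1.3
z1[1] = (-1.3)·(0) + (0.9)·(1) + (1.1)·(-2) - 1.0 = -2.3
h = ReLU(z1) = [1.3, 0.0]
output = (-0.5)·(1.3) + (1.3)·(0.0) + 0.3 = -0.35

-0.35


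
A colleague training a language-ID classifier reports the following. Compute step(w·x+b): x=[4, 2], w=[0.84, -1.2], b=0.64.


z = (4)·(0.84) + (2)·(-1.2) + 0.64
  = 1.6
step(z) = 1 (z≥0)

1


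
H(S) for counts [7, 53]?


Probabilities: [7/60, 53/60] ≈ [0.1167, 0.8833]
H = -((7/60)·log₂(7/60) + (53/60)·log₂(53/60))
  = 0.5197 bits

0.5197 bits


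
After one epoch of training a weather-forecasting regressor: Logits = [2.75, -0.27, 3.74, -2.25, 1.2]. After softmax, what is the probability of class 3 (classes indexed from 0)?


Exponentials: e^2.75=15.6426, e^-0.27=0.7634, e^3.74=42.098, e^-2.25=0.1054, e^1.2=3.3201
Sum = 61.9295
Softmax = [0.2526, 0.0123, 0.6798, 0.0017, 0.0536]
p[3] = 0.1054/61.9295 = 0.0017

0.0017


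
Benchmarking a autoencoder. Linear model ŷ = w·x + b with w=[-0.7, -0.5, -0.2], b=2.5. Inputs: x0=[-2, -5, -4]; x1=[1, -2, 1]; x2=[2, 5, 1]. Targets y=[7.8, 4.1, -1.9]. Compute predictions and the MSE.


ŷ0 = (-0.7)·(-2) + (-0.5)·(-5) + (-0.2)·(-4) + 2.5 = 7.2
ŷ1 = (-0.7)·(1) + (-0.5)·(-2) + (-0.2)·(1) + 2.5 = 2.6
ŷ2 = (-0.7)·(2) + (-0.5)·(5) + (-0.2)·(1) + 2.5 = -1.6
errors² = [0.36, 2.25, 0.09]
MSE = 2.7000/3 = 0.9

0.9


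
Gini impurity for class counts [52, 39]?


Probabilities: [52/91, 39/91] ≈ [0.5714, 0.4286]
Σpᵢ² = (2704 + 1521)/91² = 4225/8281
Gini = 1 - Σpᵢ² = 1 - 4225/8281 = 0.4898

0.4898


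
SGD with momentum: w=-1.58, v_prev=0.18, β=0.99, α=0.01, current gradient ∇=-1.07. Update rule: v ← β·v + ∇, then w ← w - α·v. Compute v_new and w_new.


v_new = 0.99·0.18 - 1.07 = 0.1782 - 1.07 = -0.8918
w_new = -1.58 - 0.01·-0.8918 = -1.58 + 0.008918 = -1.571082

v_new=-0.8918, w_new=-1.571082


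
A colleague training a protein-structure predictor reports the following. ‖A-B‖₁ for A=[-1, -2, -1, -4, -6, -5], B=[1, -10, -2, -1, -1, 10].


d = |-1-1| + |-2+ 10| + |-1+ 2| + |-4+ 1| + |-6+ 1| + |-5-10|
  = 2 + 8 + 1 + 3 + 5 + 15
  = 34

34


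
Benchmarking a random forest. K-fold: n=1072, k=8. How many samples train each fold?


Fold size = 1072/8 = 134
Training per fold = 1072 - 134 = 938

938


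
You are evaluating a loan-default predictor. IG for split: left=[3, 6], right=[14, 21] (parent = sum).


Parent = [17, 27], H_parent = 0.9624
H_left = 0.9183 (n=9), H_right = 0.971 (n=35)
H_children = (9/44)·0.9183 + (35/44)·0.971 = 0.9602
IG = 0.9624 - 0.9602 = 0.0022

0.0022


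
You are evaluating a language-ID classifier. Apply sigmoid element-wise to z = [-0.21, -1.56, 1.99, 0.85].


σ(-0.21) = 1/(1+e^0.21) = 0.4477
σ(-1.56) = 1/(1+e^1.56) = 0.1736
σ(1.99) = 1/(1+e^-1.99) = 0.8797
σ(0.85) = 1/(1+e^-0.85) = 0.7006
result = [0.4477, 0.1736, 0.8797, 0.7006]

[0.4477, 0.1736, 0.8797, 0.7006]


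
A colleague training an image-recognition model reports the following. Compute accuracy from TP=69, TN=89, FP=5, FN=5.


Accuracy = (TP+TN)/(TP+TN+FP+FN)
= (69+89)/(168)
= 158/168 = 94.05%

94.05%


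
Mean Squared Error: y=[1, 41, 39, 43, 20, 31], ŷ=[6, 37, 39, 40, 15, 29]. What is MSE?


Squared errors: (1-6)²=25, (41-37)²=16, (39-39)²=0, (43-40)²=9, (20-15)²=25, (31-29)²=4
Sum = 79
MSE = 79/6 = 79/6

79/6


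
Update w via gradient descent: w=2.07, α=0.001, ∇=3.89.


w_new = w - α·∇
= 2.07 - 0.001·3.89
= 2.07 - 0.00389
= 2.06611

2.06611


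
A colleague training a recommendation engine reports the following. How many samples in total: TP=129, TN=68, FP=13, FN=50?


Total = TP + TN + FP + FN
= 129 + 68 + 13 + 50
= 260
(Predicted positive: 142, predicted negative: 118)

260


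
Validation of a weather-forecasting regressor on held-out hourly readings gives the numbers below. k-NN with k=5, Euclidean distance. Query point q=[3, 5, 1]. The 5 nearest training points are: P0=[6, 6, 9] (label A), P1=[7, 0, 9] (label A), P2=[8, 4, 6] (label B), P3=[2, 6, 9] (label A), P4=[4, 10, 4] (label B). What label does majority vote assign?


d(q,P0) = 8.6023  (label A)
d(q,P1) = 10.247  (label A)
d(q,P2) = 7.1414  (label B)
d(q,P3) = 8.124  (label A)
d(q,P4) = 5.9161  (label B)
Votes: A=3, B=2
Majority → A

A


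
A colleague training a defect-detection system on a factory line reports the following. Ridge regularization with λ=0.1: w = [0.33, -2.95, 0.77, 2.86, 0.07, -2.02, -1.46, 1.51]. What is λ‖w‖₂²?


‖w‖₂² = (0.33)² + (-2.95)² + (0.77)² + (2.86)² + (0.07)² + (-2.02)² + (-1.46)² + (1.51)²
     = 0.1089 + 8.7025 + 0.5929 + 8.1796 + 0.0049 + 4.0804 + 2.1316 + 2.2801
     = 26.0809
λ·‖w‖₂² = 0.1·26.0809 = 2.60809

2.60809


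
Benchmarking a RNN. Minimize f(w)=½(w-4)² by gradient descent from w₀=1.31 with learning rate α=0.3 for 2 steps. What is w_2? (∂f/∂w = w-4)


step 1: grad = 1.31-4 = -2.69; w = 1.31 - 0.3·(-2.69) = 2.117
step 2: grad = 2.117-4 = -1.883; w = 2.117 - 0.3·(-1.883) = 2.6819

2.6819


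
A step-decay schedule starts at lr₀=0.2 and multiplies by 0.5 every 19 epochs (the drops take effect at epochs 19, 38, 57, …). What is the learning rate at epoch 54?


n_drops = ⌊54/19⌋ = 2
lr = 0.2·0.5^2 = 0.2·0.25 = 0.05

0.05


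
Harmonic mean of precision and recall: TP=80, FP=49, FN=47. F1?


Precision = 80/129 = 0.6202
Recall = 80/127 = 0.6299
F1 = 2·P·R/(P+R) = 2·TP/(2·TP+FP+FN) = 160/(160+49+47) = 160/256 = 0.625

0.625


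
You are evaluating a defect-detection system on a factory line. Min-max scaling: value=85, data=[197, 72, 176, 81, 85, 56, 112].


min=56, max=197
(85-56)/(197-56) = 29/141 = 0.2057

0.2057


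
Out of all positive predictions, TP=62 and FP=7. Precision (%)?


Precision = TP/(TP+FP)
= 62/(62+7)
= 62/69 = 89.86%

89.86%


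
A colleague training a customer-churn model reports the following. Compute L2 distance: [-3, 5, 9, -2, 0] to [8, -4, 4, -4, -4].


d = √((-3-8)² + (5+ 4)² + (9-4)² + (-2+ 4)² + (0+ 4)²)
  = √(121 + 81 + 25 + 4 + 16)
  = √247 = 15.7162

15.7162


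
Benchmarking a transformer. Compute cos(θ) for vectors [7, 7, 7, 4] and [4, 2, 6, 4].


A·B = 7·4 + 7·2 + 7·6 + 4·4 = 100
‖A‖ = √163 = 12.7671, ‖B‖ = √72 = 8.4853
cos = 100/(√163·√72) = 100/√11736 = 0.9231

0.9231


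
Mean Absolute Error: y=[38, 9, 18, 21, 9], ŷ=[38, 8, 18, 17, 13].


Absolute errors: |38-38|=0, |9-8|=1, |18-18|=0, |21-17|=4, |9-13|=4
Sum = 9
MAE = 9/5 = 9/5

9/5


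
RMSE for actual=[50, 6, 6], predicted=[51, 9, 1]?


MSE = 35/3 = 11.6667
RMSE = √(35/3) = 3.4157

3.4157


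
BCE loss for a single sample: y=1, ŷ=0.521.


BCE = -[y·ln(p) + (1-y)·ln(1-p)]
= -1·ln(0.521) - 0
= -ln(0.521) = 0.652

0.652


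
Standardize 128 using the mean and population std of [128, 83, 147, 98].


μ = 114, σ = 25.01
z = (128 - 114)/25.01 = 0.5598

0.5598


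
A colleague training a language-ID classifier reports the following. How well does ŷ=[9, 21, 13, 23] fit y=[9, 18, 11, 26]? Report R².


ȳ = 16
SS_res = Σ(y-ŷ)² = 22
SS_tot = Σ(y-ȳ)² = 178
R² = 1 - SS_res/SS_tot = 1 - 0.1236 = 0.8764

0.8764


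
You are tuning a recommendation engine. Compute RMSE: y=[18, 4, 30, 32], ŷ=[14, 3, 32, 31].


MSE = 22/4 = 5.5
RMSE = √(22/4) = 2.3452

2.3452


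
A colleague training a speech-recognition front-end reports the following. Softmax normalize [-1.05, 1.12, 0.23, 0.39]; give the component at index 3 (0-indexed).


Exponentials: e^-1.05=0.3499, e^1.12=3.0649, e^0.23=1.2586, e^0.39=1.477
Sum = 6.1504
Softmax = [0.0569, 0.4983, 0.2046, 0.2401]
p[3] = 1.477/6.1504 = 0.2401

0.2401


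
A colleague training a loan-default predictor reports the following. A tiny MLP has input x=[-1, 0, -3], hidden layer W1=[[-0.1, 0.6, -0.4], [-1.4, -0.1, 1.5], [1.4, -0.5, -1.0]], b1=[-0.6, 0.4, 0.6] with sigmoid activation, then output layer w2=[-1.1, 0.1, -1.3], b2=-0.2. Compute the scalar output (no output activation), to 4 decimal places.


z1[0] = (-0.1)·(-1) + (0.6)·(0) + (-0.4)·(-3) - 0.6 = 0.7
z1[1] = (-1.4)·(-1) + (-0.1)·(0) + (1.5)·(-3) + 0.4 = -2.7
z1[2] = (1.4)·(-1) + (-0.5)·(0) + (-1.0)·(-3) + 0.6 = 2.2
h = sigmoid(z1) = [0.6682, 0.063, 0.9002]
output = (-1.1)·(0.6682) + (0.1)·(0.063) + (-1.3)·(0.9002) - 0.2 = -2.099

-2.099


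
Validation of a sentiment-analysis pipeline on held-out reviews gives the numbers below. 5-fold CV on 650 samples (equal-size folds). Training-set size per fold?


Fold size = 650/5 = 130
Training per fold = 650 - 130 = 520

520


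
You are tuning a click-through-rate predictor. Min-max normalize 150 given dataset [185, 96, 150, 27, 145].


min=27, max=185
(150-27)/(185-27) = 123/158 = 0.7785

0.7785


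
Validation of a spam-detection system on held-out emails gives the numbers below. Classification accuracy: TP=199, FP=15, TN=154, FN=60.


Accuracy = (TP+TN)/(TP+TN+FP+FN)
= (199+154)/(428)
= 353/428 = 82.48%

82.48%


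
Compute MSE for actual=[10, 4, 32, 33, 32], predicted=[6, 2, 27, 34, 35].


Squared errors: (10-6)²=16, (4-2)²=4, (32-27)²=25, (33-34)²=1, (32-35)²=9
Sum = 55
MSE = 55/5 = 11

11


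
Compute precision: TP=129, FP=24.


Precision = TP/(TP+FP)
= 129/(129+24)
= 129/153 = 84.31%

84.31%


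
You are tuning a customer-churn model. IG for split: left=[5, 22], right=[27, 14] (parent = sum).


Parent = [32, 36], H_parent = 0.9975
H_left = 0.6913 (n=27), H_right = 0.9262 (n=41)
H_children = (27/68)·0.6913 + (41/68)·0.9262 = 0.8329
IG = 0.9975 - 0.8329 = 0.1646

0.1646


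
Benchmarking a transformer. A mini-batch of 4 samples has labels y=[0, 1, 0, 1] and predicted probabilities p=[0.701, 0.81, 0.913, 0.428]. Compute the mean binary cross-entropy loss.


L[0] = -ln(1-0.701) = -ln(0.299) = 1.2073
L[1] = -ln(0.81) = 0.2107
L[2] = -ln(1-0.913) = -ln(0.087) = 2.4418
L[3] = -ln(0.428) = 0.8486
mean = (1.2073 + 0.2107 + 2.4418 + 0.8486)/4 = 1.1771

1.1771


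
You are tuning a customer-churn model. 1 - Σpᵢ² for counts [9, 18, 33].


Probabilities: [9/60, 18/60, 33/60] ≈ [0.15, 0.3, 0.55]
Σpᵢ² = (81 + 324 + 1089)/60² = 1494/3600
Gini = 1 - Σpᵢ² = 1 - 1494/3600 = 0.585

0.585


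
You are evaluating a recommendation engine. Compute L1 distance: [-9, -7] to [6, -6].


d = |-9-6| + |-7+ 6|
  = 15 + 1
  = 16

16


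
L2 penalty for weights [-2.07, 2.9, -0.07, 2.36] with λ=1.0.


‖w‖₂² = (-2.07)² + (2.9)² + (-0.07)² + (2.36)²
     = 4.2849 + 8.41 + 0.0049 + 5.5696
     = 18.2694
λ·‖w‖₂² = 1.0·18.2694 = 18.2694

18.2694


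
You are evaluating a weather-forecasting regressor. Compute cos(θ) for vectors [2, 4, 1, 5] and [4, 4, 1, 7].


A·B = 2·4 + 4·4 + 1·1 + 5·7 = 60
‖A‖ = √46 = 6.7823, ‖B‖ = √82 = 9.0554
cos = 60/(√46·√82) = 60/√3772 = 0.9769

0.9769


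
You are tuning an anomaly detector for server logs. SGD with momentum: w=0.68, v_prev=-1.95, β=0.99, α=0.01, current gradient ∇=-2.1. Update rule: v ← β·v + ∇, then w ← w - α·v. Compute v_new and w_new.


v_new = 0.99·-1.95 - 2.1 = -1.9305 - 2.1 = -4.0305
w_new = 0.68 - 0.01·-4.0305 = 0.68 + 0.040305 = 0.720305

v_new=-4.0305, w_new=0.720305


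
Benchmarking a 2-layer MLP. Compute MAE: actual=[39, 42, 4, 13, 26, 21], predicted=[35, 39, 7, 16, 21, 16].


Absolute errors: |39-35|=4, |42-39|=3, |4-7|=3, |13-16|=3, |26-21|=5, |21-16|=5
Sum = 23
MAE = 23/6 = 23/6

23/6


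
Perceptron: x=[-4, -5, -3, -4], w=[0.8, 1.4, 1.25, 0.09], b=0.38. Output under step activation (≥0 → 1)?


z = (-4)·(0.8) + (-5)·(1.4) + (-3)·(1.25) + (-4)·(0.09) + 0.38
  = -13.93
step(z) = 0 (z<0)

0


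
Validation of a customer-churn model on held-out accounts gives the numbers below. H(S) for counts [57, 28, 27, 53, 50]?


Probabilities: [57/215, 28/215, 27/215, 53/215, 50/215] ≈ [0.2651, 0.1302, 0.1256, 0.2465, 0.2326]
H = -((57/215)·log₂(57/215) + (28/215)·log₂(28/215) + (27/215)·log₂(27/215) + (53/215)·log₂(53/215) + (50/215)·log₂(50/215))
  = 2.2541 bits

2.2541 bits


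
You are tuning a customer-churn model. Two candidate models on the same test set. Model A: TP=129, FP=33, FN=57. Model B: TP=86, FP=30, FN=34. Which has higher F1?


Model A: P=129/162=0.7963, R=129/186=0.6935, F1=2PR/(P+R)=2TP/(2TP+FP+FN)=258/348=0.7414
Model B: P=86/116=0.7414, R=86/120=0.7167, F1=2PR/(P+R)=2TP/(2TP+FP+FN)=172/236=0.7288
0.7414 > 0.7288 → Model A

Model A


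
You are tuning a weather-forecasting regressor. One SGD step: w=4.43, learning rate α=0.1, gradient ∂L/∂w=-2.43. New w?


w_new = w - α·∇
= 4.43 - 0.1·-2.43
= 4.43 + 0.243
= 4.673

4.673


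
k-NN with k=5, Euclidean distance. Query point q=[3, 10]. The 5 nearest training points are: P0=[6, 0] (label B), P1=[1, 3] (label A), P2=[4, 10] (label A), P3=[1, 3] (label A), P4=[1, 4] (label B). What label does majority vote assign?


d(q,P0) = 10.4403  (label B)
d(q,P1) = 7.2801  (label A)
d(q,P2) = 1.0  (label A)
d(q,P3) = 7.2801  (label A)
d(q,P4) = 6.3246  (label B)
Votes: A=3, B=2
Majority → A

A


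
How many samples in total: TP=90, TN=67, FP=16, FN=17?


Total = TP + TN + FP + FN
= 90 + 67 + 16 + 17
= 190
(Predicted positive: 106, predicted negative: 84)

190


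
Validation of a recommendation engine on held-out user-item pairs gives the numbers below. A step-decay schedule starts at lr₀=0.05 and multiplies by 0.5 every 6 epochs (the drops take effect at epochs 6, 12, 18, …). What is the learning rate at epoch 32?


n_drops = ⌊32/6⌋ = 5
lr = 0.05·0.5^5 = 0.05·0.03125 = 0.0015625

0.0015625


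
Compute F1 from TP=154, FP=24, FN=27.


Precision = 154/178 = 0.8652
Recall = 154/181 = 0.8508
F1 = 2·P·R/(P+R) = 2·TP/(2·TP+FP+FN) = 308/(308+24+27) = 308/359 = 0.8579

0.8579


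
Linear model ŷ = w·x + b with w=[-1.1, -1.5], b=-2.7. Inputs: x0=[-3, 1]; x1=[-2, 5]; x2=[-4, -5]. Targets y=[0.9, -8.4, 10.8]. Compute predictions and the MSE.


ŷ0 = (-1.1)·(-3) + (-1.5)·(1) - 2.7 = -0.9
ŷ1 = (-1.1)·(-2) + (-1.5)·(5) - 2.7 = -8.0
ŷ2 = (-1.1)·(-4) + (-1.5)·(-5) - 2.7 = 9.2
errors² = [3.24, 0.16, 2.56]
MSE = 5.9600/3 = 1.9867

1.9867


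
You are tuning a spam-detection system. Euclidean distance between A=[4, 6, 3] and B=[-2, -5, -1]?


d = √((4+ 2)² + (6+ 5)² + (3+ 1)²)
  = √(36 + 121 + 16)
  = √173 = 13.1529

13.1529


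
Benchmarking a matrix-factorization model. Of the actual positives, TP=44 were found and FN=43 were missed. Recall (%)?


Recall = TP/(TP+FN)
= 44/(44+43)
= 44/87 = 50.57%

50.57%


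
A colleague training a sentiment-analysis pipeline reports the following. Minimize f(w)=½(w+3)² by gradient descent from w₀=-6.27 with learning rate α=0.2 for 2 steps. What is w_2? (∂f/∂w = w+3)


step 1: grad = -6.27+3 = -3.27; w = -6.27 - 0.2·(-3.27) = -5.616
step 2: grad = -5.616+3 = -2.616; w = -5.616 - 0.2·(-2.616) = -5.0928

-5.0928


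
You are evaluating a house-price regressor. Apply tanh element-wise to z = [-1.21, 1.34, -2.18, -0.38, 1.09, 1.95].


tanh(-1.21) = -0.8367
tanh(1.34) = 0.8717
tanh(-2.18) = -0.9748
tanh(-0.38) = -0.3627
tanh(1.09) = 0.7969
tanh(1.95) = 0.9603
result = [-0.8367, 0.8717, -0.9748, -0.3627, 0.7969, 0.9603]

[-0.8367, 0.8717, -0.9748, -0.3627, 0.7969, 0.9603]


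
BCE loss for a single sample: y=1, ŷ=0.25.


BCE = -[y·ln(p) + (1-y)·ln(1-p)]
= -1·ln(0.25) - 0
= -ln(0.25) = 1.3863

1.3863


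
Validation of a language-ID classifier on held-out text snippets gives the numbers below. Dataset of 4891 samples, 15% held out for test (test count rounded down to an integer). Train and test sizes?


Test = ⌊4891·15/100⌋ = 733
Train = 4891 - 733 = 4158

Train: 4158, Test: 733


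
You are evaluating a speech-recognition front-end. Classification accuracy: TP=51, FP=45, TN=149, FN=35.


Accuracy = (TP+TN)/(TP+TN+FP+FN)
= (51+149)/(280)
= 200/280 = 71.43%

71.43%


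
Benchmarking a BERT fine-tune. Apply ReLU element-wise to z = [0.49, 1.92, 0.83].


ReLU(0.49) = max(0, 0.49) = 0.49
ReLU(1.92) = max(0, 1.92) = 1.92
ReLU(0.83) = max(0, 0.83) = 0.83
result = [0.49, 1.92, 0.83]

[0.49, 1.92, 0.83]


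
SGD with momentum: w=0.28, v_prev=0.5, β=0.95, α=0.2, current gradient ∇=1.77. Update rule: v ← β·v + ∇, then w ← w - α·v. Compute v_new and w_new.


v_new = 0.95·0.5 + 1.77 = 0.475 + 1.77 = 2.245
w_new = 0.28 - 0.2·2.245 = 0.28 - 0.449 = -0.169

v_new=2.245, w_new=-0.169


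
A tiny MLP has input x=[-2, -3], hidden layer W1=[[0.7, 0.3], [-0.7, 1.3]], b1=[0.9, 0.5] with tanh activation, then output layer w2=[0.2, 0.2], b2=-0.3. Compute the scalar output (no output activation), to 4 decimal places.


z1[0] = (0.7)·(-2) + (0.3)·(-3) + 0.9 = -1.4
z1[1] = (-0.7)·(-2) + (1.3)·(-3) + 0.5 = -2.0
h = tanh(z1) = [-0.8854, -0.964]
output = (0.2)·(-0.8854) + (0.2)·(-0.964) - 0.3 = -0.6699

-0.6699


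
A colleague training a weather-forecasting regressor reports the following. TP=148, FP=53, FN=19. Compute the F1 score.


Precision = 148/201 = 0.7363
Recall = 148/167 = 0.8862
F1 = 2·P·R/(P+R) = 2·TP/(2·TP+FP+FN) = 296/(296+53+19) = 296/368 = 0.8043

0.8043


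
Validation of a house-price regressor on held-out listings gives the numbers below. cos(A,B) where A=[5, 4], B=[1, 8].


A·B = 5·1 + 4·8 = 37
‖A‖ = √41 = 6.4031, ‖B‖ = √65 = 8.0623
cos = 37/(√41·√65) = 37/√2665 = 0.7167

0.7167


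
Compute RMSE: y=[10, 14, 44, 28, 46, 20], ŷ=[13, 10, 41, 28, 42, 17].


MSE = 59/6 = 9.8333
RMSE = √(59/6) = 3.1358

3.1358


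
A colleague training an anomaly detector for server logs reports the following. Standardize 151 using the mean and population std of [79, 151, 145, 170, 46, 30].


μ = 103.5, σ = 54.3285
z = (151 - 103.5)/54.3285 = 0.8743

0.8743


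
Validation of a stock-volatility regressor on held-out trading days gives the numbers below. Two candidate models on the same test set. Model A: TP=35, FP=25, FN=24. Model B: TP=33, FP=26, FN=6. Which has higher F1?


Model A: P=35/60=0.5833, R=35/59=0.5932, F1=2PR/(P+R)=2TP/(2TP+FP+FN)=70/119=0.5882
Model B: P=33/59=0.5593, R=33/39=0.8462, F1=2PR/(P+R)=2TP/(2TP+FP+FN)=66/98=0.6735
0.5882 < 0.6735 → Model B

Model B


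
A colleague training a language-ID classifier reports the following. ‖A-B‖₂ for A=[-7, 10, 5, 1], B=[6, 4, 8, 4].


d = √((-7-6)² + (10-4)² + (5-8)² + (1-4)²)
  = √(169 + 36 + 9 + 9)
  = √223 = 14.9332

14.9332


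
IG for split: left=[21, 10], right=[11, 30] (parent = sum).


Parent = [32, 40], H_parent = 0.9911
H_left = 0.9072 (n=31), H_right = 0.839 (n=41)
H_children = (31/72)·0.9072 + (41/72)·0.839 = 0.8684
IG = 0.9911 - 0.8684 = 0.1227

0.1227


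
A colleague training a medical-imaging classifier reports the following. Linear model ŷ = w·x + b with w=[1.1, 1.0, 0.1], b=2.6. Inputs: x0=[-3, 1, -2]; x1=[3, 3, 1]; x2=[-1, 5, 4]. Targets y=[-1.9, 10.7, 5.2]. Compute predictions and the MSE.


ŷ0 = (1.1)·(-3) + (1.0)·(1) + (0.1)·(-2) + 2.6 = 0.1
ŷ1 = (1.1)·(3) + (1.0)·(3) + (0.1)·(1) + 2.6 = 9.0
ŷ2 = (1.1)·(-1) + (1.0)·(5) + (0.1)·(4) + 2.6 = 6.9
errors² = [4.0, 2.89, 2.89]
MSE = 9.7800/3 = 3.26

3.26


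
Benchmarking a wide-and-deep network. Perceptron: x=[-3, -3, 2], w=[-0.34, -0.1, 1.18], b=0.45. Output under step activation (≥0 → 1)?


z = (-3)·(-0.34) + (-3)·(-0.1) + (2)·(1.18) + 0.45
  = 4.13
step(z) = 1 (z≥0)

1


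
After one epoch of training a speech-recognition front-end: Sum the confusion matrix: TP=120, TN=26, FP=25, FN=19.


Total = TP + TN + FP + FN
= 120 + 26 + 25 + 19
= 190
(Predicted positive: 145, predicted negative: 45)

190


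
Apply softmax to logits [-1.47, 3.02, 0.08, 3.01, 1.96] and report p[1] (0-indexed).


Exponentials: e^-1.47=0.2299, e^3.02=20.4913, e^0.08=1.0833, e^3.01=20.2874, e^1.96=7.0993
Sum = 49.1912
Softmax = [0.0047, 0.4166, 0.022, 0.4124, 0.1443]
p[1] = 20.4913/49.1912 = 0.4166

0.4166


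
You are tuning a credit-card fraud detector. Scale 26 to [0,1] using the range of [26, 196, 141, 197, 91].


min=26, max=197
(26-26)/(197-26) = 0/171 = 0.0

0.0


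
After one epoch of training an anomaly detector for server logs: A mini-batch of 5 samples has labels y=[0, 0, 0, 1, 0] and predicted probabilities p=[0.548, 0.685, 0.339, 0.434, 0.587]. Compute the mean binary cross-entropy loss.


L[0] = -ln(1-0.548) = -ln(0.452) = 0.7941
L[1] = -ln(1-0.685) = -ln(0.315) = 1.1552
L[2] = -ln(1-0.339) = -ln(0.661) = 0.414
L[3] = -ln(0.434) = 0.8347
L[4] = -ln(1-0.587) = -ln(0.413) = 0.8843
mean = (0.7941 + 1.1552 + 0.414 + 0.8347 + 0.8843)/5 = 0.8165

0.8165


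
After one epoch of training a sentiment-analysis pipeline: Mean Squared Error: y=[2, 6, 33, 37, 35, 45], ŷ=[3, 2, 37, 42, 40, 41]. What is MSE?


Squared errors: (2-3)²=1, (6-2)²=16, (33-37)²=16, (37-42)²=25, (35-40)²=25, (45-41)²=16
Sum = 99
MSE = 99/6 = 33/2

33/2


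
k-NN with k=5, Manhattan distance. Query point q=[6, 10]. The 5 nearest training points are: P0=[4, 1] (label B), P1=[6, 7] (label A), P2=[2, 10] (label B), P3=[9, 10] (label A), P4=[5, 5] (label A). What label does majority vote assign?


d(q,P0) = 11  (label B)
d(q,P1) = 3  (label A)
d(q,P2) = 4  (label B)
d(q,P3) = 3  (label A)
d(q,P4) = 6  (label A)
Votes: A=3, B=2
Majority → A

A


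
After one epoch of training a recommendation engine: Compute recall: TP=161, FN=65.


Recall = TP/(TP+FN)
= 161/(161+65)
= 161/226 = 71.24%

71.24%


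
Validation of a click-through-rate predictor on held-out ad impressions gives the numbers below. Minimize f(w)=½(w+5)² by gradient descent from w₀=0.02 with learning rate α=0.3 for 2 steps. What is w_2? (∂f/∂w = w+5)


step 1: grad = 0.02+5 = 5.02; w = 0.02 - 0.3·(5.02) = -1.486
step 2: grad = -1.486+5 = 3.514; w = -1.486 - 0.3·(3.514) = -2.5402

-2.5402


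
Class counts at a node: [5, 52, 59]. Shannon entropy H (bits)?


Probabilities: [5/116, 52/116, 59/116] ≈ [0.0431, 0.4483, 0.5086]
H = -((5/116)·log₂(5/116) + (52/116)·log₂(52/116) + (59/116)·log₂(59/116))
  = 1.2105 bits

1.2105 bits


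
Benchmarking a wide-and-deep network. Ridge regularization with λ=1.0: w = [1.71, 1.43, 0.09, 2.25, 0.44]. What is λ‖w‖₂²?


‖w‖₂² = (1.71)² + (1.43)² + (0.09)² + (2.25)² + (0.44)²
     = 2.9241 + 2.0449 + 0.0081 + 5.0625 + 0.1936
     = 10.2332
λ·‖w‖₂² = 1.0·10.2332 = 10.2332

10.2332


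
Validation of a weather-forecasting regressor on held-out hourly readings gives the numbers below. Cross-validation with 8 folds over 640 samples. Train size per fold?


Fold size = 640/8 = 80
Training per fold = 640 - 80 = 560

560


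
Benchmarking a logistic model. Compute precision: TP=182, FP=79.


Precision = TP/(TP+FP)
= 182/(182+79)
= 182/261 = 69.73%

69.73%


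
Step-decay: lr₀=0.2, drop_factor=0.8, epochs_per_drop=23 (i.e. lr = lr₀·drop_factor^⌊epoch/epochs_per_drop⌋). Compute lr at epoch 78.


n_drops = ⌊78/23⌋ = 3
lr = 0.2·0.8^3 = 0.2·0.512 = 0.1024

0.1024


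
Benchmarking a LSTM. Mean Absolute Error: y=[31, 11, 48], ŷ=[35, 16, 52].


Absolute errors: |31-35|=4, |11-16|=5, |48-52|=4
Sum = 13
MAE = 13/3 = 13/3

13/3


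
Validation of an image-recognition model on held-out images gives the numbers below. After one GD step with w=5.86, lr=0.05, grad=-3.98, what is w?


w_new = w - α·∇
= 5.86 - 0.05·-3.98
= 5.86 + 0.199
= 6.059

6.059


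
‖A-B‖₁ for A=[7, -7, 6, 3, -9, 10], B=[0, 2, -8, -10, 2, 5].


d = |7-0| + |-7-2| + |6+ 8| + |3+ 10| + |-9-2| + |10-5|
  = 7 + 9 + 14 + 13 + 11 + 5
  = 59

59


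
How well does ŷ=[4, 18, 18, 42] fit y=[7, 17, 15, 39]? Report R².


ȳ = 19.5
SS_res = Σ(y-ŷ)² = 28
SS_tot = Σ(y-ȳ)² = 563
R² = 1 - SS_res/SS_tot = 1 - 0.0497 = 0.9503

0.9503


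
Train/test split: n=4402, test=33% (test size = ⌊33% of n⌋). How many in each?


Test = ⌊4402·33/100⌋ = 1452
Train = 4402 - 1452 = 2950

Train: 2950, Test: 1452


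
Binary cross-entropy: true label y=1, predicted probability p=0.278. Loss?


BCE = -[y·ln(p) + (1-y)·ln(1-p)]
= -1·ln(0.278) - 0
= -ln(0.278) = 1.2801

1.2801


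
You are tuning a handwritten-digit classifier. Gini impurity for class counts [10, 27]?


Probabilities: [10/37, 27/37] ≈ [0.2703, 0.7297]
Σpᵢ² = (100 + 729)/37² = 829/1369
Gini = 1 - Σpᵢ² = 1 - 829/1369 = 0.3944

0.3944


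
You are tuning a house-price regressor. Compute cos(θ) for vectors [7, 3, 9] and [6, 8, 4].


A·B = 7·6 + 3·8 + 9·4 = 102
‖A‖ = √139 = 11.7898, ‖B‖ = √116 = 10.7703
cos = 102/(√139·√116) = 102/√16124 = 0.8033

0.8033


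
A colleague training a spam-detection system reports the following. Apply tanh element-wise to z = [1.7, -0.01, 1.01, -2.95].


tanh(1.7) = 0.9354
tanh(-0.01) = -0.01
tanh(1.01) = 0.7658
tanh(-2.95) = -0.9945
result = [0.9354, -0.01, 0.7658, -0.9945]

[0.9354, -0.01, 0.7658, -0.9945]


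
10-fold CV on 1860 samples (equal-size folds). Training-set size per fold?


Fold size = 1860/10 = 186
Training per fold = 1860 - 186 = 1674

1674


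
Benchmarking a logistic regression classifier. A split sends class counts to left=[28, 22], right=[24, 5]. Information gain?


Parent = [52, 27], H_parent = 0.9265
H_left = 0.9896 (n=50), H_right = 0.6632 (n=29)
H_children = (50/79)·0.9896 + (29/79)·0.6632 = 0.8698
IG = 0.9265 - 0.8698 = 0.0567

0.0567


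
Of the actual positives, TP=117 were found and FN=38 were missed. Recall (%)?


Recall = TP/(TP+FN)
= 117/(117+38)
= 117/155 = 75.48%

75.48%


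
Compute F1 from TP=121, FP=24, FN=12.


Precision = 121/145 = 0.8345
Recall = 121/133 = 0.9098
F1 = 2·P·R/(P+R) = 2·TP/(2·TP+FP+FN) = 242/(242+24+12) = 242/278 = 0.8705

0.8705


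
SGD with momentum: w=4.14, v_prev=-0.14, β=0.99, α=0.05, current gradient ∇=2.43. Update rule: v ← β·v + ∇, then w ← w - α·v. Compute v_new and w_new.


v_new = 0.99·-0.14 + 2.43 = -0.1386 + 2.43 = 2.2914
w_new = 4.14 - 0.05·2.2914 = 4.14 - 0.11457 = 4.02543

v_new=2.2914, w_new=4.02543


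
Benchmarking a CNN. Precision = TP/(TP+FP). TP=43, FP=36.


Precision = TP/(TP+FP)
= 43/(43+36)
= 43/79 = 54.43%

54.43%


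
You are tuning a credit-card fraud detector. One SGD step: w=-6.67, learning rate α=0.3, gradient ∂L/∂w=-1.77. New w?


w_new = w - α·∇
= -6.67 - 0.3·-1.77
= -6.67 + 0.531
= -6.139

-6.139


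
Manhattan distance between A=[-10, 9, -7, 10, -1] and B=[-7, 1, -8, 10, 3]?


d = |-10+ 7| + |9-1| + |-7+ 8| + |10-10| + |-1-3|
  = 3 + 8 + 1 + 0 + 4
  = 16

16


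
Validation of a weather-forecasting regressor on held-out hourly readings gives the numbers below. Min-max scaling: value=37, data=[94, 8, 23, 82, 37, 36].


min=8, max=94
(37-8)/(94-8) = 29/86 = 0.3372

0.3372


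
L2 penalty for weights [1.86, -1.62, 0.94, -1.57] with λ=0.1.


‖w‖₂² = (1.86)² + (-1.62)² + (0.94)² + (-1.57)²
     = 3.4596 + 2.6244 + 0.8836 + 2.4649
     = 9.4325
λ·‖w‖₂² = 0.1·9.4325 = 0.94325

0.94325


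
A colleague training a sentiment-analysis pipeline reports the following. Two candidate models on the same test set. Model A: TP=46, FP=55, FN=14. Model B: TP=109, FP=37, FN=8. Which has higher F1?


Model A: P=46/101=0.4554, R=46/60=0.7667, F1=2PR/(P+R)=2TP/(2TP+FP+FN)=92/161=0.5714
Model B: P=109/146=0.7466, R=109/117=0.9316, F1=2PR/(P+R)=2TP/(2TP+FP+FN)=218/263=0.8289
0.5714 < 0.8289 → Model B

Model B


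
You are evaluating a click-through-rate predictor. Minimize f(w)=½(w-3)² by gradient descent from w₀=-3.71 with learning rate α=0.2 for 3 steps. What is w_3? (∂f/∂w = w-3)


step 1: grad = -3.71-3 = -6.71; w = -3.71 - 0.2·(-6.71) = -2.368
step 2: grad = -2.368-3 = -5.368; w = -2.368 - 0.2·(-5.368) = -1.2944
step 3: grad = -1.2944-3 = -4.2944; w = -1.2944 - 0.2·(-4.2944) = -0.43552

-0.43552


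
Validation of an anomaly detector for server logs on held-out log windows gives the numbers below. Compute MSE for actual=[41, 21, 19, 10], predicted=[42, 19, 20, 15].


Squared errors: (41-42)²=1, (21-19)²=4, (19-20)²=1, (10-15)²=25
Sum = 31
MSE = 31/4 = 31/4

31/4


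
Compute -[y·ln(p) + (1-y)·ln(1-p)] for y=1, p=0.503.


BCE = -[y·ln(p) + (1-y)·ln(1-p)]
= -1·ln(0.503) - 0
= -ln(0.503) = 0.6872

0.6872


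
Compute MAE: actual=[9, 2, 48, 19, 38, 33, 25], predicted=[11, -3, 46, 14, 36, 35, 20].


Absolute errors: |9-11|=2, |2+ 3|=5, |48-46|=2, |19-14|=5, |38-36|=2, |33-35|=2, |25-20|=5
Sum = 23
MAE = 23/7 = 23/7

23/7


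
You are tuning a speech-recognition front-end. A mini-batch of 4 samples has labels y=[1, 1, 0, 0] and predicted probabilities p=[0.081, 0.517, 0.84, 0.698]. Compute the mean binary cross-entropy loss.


L[0] = -ln(0.081) = 2.5133
L[1] = -ln(0.517) = 0.6597
L[2] = -ln(1-0.84) = -ln(0.16) = 1.8326
L[3] = -ln(1-0.698) = -ln(0.302) = 1.1973
mean = (2.5133 + 0.6597 + 1.8326 + 1.1973)/4 = 1.5507

1.5507


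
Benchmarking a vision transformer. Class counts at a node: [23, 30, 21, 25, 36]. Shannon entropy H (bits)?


Probabilities: [23/135, 30/135, 21/135, 25/135, 36/135] ≈ [0.1704, 0.2222, 0.1556, 0.1852, 0.2667]
H = -((23/135)·log₂(23/135) + (30/135)·log₂(30/135) + (21/135)·log₂(21/135) + (25/135)·log₂(25/135) + (36/135)·log₂(36/135))
  = 2.2938 bits

2.2938 bits


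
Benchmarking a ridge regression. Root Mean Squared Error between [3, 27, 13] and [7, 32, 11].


MSE = 45/3 = 15
RMSE = √(45/3) = 3.873

3.873


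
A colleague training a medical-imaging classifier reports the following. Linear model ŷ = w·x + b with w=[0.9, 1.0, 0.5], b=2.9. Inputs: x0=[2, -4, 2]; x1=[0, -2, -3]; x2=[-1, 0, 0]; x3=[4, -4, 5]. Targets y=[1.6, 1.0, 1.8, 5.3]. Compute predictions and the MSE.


ŷ0 = (0.9)·(2) + (1.0)·(-4) + (0.5)·(2) + 2.9 = 1.7
ŷ1 = (0.9)·(0) + (1.0)·(-2) + (0.5)·(-3) + 2.9 = -0.6
ŷ2 = (0.9)·(-1) + (1.0)·(0) + (0.5)·(0) + 2.9 = 2.0
ŷ3 = (0.9)·(4) + (1.0)·(-4) + (0.5)·(5) + 2.9 = 5.0
errors² = [0.01, 2.56, 0.04, 0.09]
MSE = 2.7000/4 = 0.675

0.675


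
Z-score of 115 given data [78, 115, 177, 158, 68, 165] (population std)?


μ = 126.8333, σ = 42.6826
z = (115 - 126.8333)/42.6826 = -0.2772

-0.2772


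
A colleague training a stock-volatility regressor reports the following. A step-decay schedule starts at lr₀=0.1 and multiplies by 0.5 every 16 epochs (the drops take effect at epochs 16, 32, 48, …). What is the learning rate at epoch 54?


n_drops = ⌊54/16⌋ = 3
lr = 0.1·0.5^3 = 0.1·0.125 = 0.0125

0.0125


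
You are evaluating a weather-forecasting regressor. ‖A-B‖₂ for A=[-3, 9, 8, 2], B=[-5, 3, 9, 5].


d = √((-3+ 5)² + (9-3)² + (8-9)² + (2-5)²)
  = √(4 + 36 + 1 + 9)
  = √50 = 7.0711

7.0711


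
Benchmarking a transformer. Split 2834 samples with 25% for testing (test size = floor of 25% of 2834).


Test = ⌊2834·25/100⌋ = 708
Train = 2834 - 708 = 2126

Train: 2126, Test: 708


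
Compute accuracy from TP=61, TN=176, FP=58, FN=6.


Accuracy = (TP+TN)/(TP+TN+FP+FN)
= (61+176)/(301)
= 237/301 = 78.74%

78.74%


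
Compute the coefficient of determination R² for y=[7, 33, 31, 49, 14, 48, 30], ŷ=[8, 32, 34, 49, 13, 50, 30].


ȳ = 30.2857
SS_res = Σ(y-ŷ)² = 16
SS_tot = Σ(y-ȳ)² = 1479.43
R² = 1 - SS_res/SS_tot = 1 - 0.0108 = 0.9892

0.9892


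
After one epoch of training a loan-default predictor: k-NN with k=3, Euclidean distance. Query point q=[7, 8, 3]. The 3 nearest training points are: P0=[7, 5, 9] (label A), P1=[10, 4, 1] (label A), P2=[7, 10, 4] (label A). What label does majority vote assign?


d(q,P0) = 6.7082  (label A)
d(q,P1) = 5.3852  (label A)
d(q,P2) = 2.2361  (label A)
Votes: A=3, B=0
Majority → A

A


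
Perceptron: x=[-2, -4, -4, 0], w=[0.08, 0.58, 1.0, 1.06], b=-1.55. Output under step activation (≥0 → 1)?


z = (-2)·(0.08) + (-4)·(0.58) + (-4)·(1.0) + (0)·(1.06) - 1.55
  = -8.03
step(z) = 0 (z<0)

0


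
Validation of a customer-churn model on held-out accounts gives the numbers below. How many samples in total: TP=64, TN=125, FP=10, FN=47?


Total = TP + TN + FP + FN
= 64 + 125 + 10 + 47
= 246
(Predicted positive: 74, predicted negative: 172)

246


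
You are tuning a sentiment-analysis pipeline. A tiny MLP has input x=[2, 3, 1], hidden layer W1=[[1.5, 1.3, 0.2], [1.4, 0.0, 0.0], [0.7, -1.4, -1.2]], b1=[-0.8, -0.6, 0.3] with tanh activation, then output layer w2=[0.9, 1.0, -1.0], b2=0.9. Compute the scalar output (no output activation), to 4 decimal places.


z1[0] = (1.5)·(2) + (1.3)·(3) + (0.2)·(1) - 0.8 = 6.3
z1[1] = (1.4)·(2) + (0.0)·(3) + (0.0)·(1) - 0.6 = 2.2
z1[2] = (0.7)·(2) + (-1.4)·(3) + (-1.2)·(1) + 0.3 = -3.7
h = tanh(z1) = [1.0, 0.9757, -0.9988]
output = (0.9)·(1.0) + (1.0)·(0.9757) + (-1.0)·(-0.9988) + 0.9 = 3.7745

3.7745


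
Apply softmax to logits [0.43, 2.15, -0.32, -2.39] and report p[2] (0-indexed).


Exponentials: e^0.43=1.5373, e^2.15=8.5849, e^-0.32=0.7261, e^-2.39=0.0916
Sum = 10.9399
Softmax = [0.1405, 0.7847, 0.0664, 0.0084]
p[2] = 0.7261/10.9399 = 0.0664

0.0664
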